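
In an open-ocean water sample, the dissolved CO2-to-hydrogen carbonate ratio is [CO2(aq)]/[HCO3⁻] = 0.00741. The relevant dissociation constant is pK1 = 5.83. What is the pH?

From K1 = [H⁺][HCO3⁻]/[CO2(aq)]:  pH = pK1 − log₁₀([CO2(aq)]/[HCO3⁻])
log₁₀(0.00741) = -2.130
pH = 5.83 − (-2.130) = 7.96

pH = 7.96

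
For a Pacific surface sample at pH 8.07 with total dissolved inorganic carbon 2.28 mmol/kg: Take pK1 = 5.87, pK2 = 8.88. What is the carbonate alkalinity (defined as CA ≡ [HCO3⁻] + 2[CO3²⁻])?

CA = [HCO3⁻] + 2[CO3²⁻] = (α₁ + 2α₂)·DIC
At pH 8.07: [H⁺]/K1 = 10^-2.20 = 0.0063096, K2/[H⁺] = 10^-0.81 = 0.15488
α₁ = 1/(1 + 0.0063096 + 0.15488) = 1/1.1612 = 0.8612; α₂ = α₁·K2/[H⁺] = 0.1334
α₁ + 2α₂ = 1.1279
CA = 1.1279 × 2.28 = 2.57 mmol/kg

CA = 2.57 mmol/kg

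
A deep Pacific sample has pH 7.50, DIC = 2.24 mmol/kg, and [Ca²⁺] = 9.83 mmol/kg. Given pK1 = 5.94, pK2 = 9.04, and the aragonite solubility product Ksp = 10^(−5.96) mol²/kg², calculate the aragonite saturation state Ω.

α₂ = 1 / (1 + [H⁺]/K2 + [H⁺]²/(K1K2)) = 1 / (1 + 10^+1.54 + 10^-0.02)
   = 1 / (1 + 34.674 + 0.95499) = 1/36.629 = 0.02730
[CO3²⁻] = α₂ × DIC = 0.02730 × 2.24 = 0.06115 mmol/kg
Ksp = 10^(−5.96) = 1.096×10^-6
Ω = [Ca²⁺][CO3²⁻]/Ksp = (9.83×10^-3)(6.115×10^-5) / 1.096×10^-6 = 0.548

Ω = 0.548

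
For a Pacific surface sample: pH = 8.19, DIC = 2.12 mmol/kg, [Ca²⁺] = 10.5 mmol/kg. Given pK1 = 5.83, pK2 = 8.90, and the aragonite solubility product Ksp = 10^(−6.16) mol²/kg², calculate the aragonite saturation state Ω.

α₂ = 1 / (1 + [H⁺]/K2 + [H⁺]²/(K1K2)) = 1 / (1 + 10^+0.71 + 10^-1.65)
   = 1 / (1 + 5.1286 + 0.022387) = 1/6.1510 = 0.1626
[CO3²⁻] = α₂ × DIC = 0.1626 × 2.12 = 0.3447 mmol/kg
Ksp = 10^(−6.16) = 6.918×10^-7
Ω = [Ca²⁺][CO3²⁻]/Ksp = (10.5×10^-3)(3.447×10^-4) / 6.918×10^-7 = 5.23

Ω = 5.23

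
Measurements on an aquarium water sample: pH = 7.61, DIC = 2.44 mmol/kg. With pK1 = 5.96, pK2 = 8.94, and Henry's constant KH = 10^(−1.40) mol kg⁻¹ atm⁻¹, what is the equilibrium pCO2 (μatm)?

α₀ = 1 / (1 + K1/[H⁺] + K1K2/[H⁺]²) = 1 / (1 + 10^+1.65 + 10^+0.32)
   = 1 / (1 + 44.668 + 2.0893) = 1/47.758 = 0.02094
[CO2*] = α₀ × DIC = 0.02094 × 2.44 = 0.05109 mmol/kg
pCO2 = [CO2*]/KH = 5.109×10^-5 / 3.981×10^-2 = 1280 μatm

pCO2 = 1280 μatm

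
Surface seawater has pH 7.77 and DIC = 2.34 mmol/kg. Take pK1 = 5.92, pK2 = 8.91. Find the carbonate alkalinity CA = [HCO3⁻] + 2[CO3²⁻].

CA = [HCO3⁻] + 2[CO3²⁻] = (α₁ + 2α₂)·DIC
At pH 7.77: [H⁺]/K1 = 10^-1.85 = 0.014125, K2/[H⁺] = 10^-1.14 = 0.072444
α₁ = 1/(1 + 0.014125 + 0.072444) = 1/1.0866 = 0.9203; α₂ = α₁·K2/[H⁺] = 0.06667
α₁ + 2α₂ = 1.0537
CA = 1.0537 × 2.34 = 2.47 mmol/kg

CA = 2.47 mmol/kg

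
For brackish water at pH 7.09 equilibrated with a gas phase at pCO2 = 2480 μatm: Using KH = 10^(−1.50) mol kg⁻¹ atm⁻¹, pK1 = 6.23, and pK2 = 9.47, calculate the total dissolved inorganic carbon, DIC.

[CO2*] = KH · pCO2 = 10^(−1.50) × 2480×10^-6 = 7.842×10^-5 mol/kg
α₀ = 1/(1 + K1/[H⁺] + K1K2/[H⁺]²) = 1/(1 + 10^+0.86 + 10^-1.52) = 0.1209
DIC = [CO2*]/α₀ = 7.842×10^-5 / 0.1209 = 0.649 mmol/kg

DIC = 0.649 mmol/kg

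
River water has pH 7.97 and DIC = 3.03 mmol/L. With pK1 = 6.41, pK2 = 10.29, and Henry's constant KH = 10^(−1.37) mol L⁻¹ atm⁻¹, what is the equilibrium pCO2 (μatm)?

α₀ = 1 / (1 + K1/[H⁺] + K1K2/[H⁺]²) = 1 / (1 + 10^+1.56 + 10^-0.76)
   = 1 / (1 + 36.308 + 0.17378) = 1/37.482 = 0.02668
[CO2*] = α₀ × DIC = 0.02668 × 3.03 = 0.08084 mmol/L
pCO2 = [CO2*]/KH = 8.084×10^-5 / 4.266×10^-2 = 1900 μatm

pCO2 = 1900 μatm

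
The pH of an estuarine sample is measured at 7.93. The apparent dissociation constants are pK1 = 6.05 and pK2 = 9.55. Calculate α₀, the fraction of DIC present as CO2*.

α₀ = 1 / (1 + K1/[H⁺] + K1K2/[H⁺]²) = 1 / (1 + 10^+1.88 + 10^+0.26)
   = 1 / (1 + 75.858 + 1.8197) = 1/78.677 = 0.01271

α₀ = 0.0127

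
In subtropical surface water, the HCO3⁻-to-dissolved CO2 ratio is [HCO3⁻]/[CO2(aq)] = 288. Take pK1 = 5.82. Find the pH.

From K1 = [H⁺][HCO3⁻]/[CO2(aq)]:  pH = pK1 + log₁₀([HCO3⁻]/[CO2(aq)])
log₁₀(288) = +2.459
pH = 5.82 + (+2.459) = 8.28

pH = 8.28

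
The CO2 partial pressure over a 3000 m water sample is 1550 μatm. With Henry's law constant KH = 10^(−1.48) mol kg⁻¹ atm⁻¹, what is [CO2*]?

[CO2*] = 51.3 μmol/kg

KH = 10^(−1.48) = 3.311×10^-2 mol kg⁻¹ atm⁻¹
[CO2*] = KH · pCO2 = 3.311×10^-2 × 1550×10^-6 atm = 5.13×10^-5 mol/kg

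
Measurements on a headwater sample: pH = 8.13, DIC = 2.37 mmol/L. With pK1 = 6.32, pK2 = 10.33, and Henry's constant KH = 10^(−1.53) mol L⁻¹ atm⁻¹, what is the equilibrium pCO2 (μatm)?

α₀ = 1 / (1 + K1/[H⁺] + K1K2/[H⁺]²) = 1 / (1 + 10^+1.81 + 10^-0.39)
   = 1 / (1 + 64.565 + 0.40738) = 1/65.973 = 0.01516
[CO2*] = α₀ × DIC = 0.01516 × 2.37 = 0.03592 mmol/L
pCO2 = [CO2*]/KH = 3.592×10^-5 / 2.951×10^-2 = 1220 μatm

pCO2 = 1220 μatm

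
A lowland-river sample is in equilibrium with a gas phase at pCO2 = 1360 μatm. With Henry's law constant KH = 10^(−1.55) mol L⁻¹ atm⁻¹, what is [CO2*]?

KH = 10^(−1.55) = 2.818×10^-2 mol L⁻¹ atm⁻¹
[CO2*] = KH · pCO2 = 2.818×10^-2 × 1360×10^-6 atm = 3.83×10^-5 mol/L

[CO2*] = 38.3 μmol/L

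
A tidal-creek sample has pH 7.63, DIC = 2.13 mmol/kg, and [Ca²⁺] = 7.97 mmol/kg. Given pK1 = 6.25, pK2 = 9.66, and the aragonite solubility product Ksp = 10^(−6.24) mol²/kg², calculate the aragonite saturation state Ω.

α₂ = 1 / (1 + [H⁺]/K2 + [H⁺]²/(K1K2)) = 1 / (1 + 10^+2.03 + 10^+0.65)
   = 1 / (1 + 107.15 + 4.4668) = 1/112.62 = 0.008880
[CO3²⁻] = α₂ × DIC = 0.008880 × 2.13 = 0.01891 mmol/kg = 18.91 μmol/kg
Ksp = 10^(−6.24) = 5.754×10^-7
Ω = [Ca²⁺][CO3²⁻]/Ksp = (7.97×10^-3)(1.891×10^-5) / 5.754×10^-7 = 0.262

Ω = 0.262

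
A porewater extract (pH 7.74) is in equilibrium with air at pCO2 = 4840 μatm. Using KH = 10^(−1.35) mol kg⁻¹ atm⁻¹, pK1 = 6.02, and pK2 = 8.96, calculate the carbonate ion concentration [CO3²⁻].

[CO2*] = KH · pCO2 = 10^(−1.35) × 4840×10^-6 = 2.162×10^-4 mol/kg
α₀ = 1/(1 + K1/[H⁺] + K1K2/[H⁺]²) = 1/(1 + 10^+1.72 + 10^+0.50) = 0.01765
DIC = [CO2*]/α₀ = 2.162×10^-4 / 0.01765 = 12.25 mmol/kg
[CO3²⁻] = α₂·DIC; α₂ = 0.05583, so [CO3²⁻] = 0.05583 × 12.25 = 0.684 mmol/kg

[CO3²⁻] = 0.684 mmol/kg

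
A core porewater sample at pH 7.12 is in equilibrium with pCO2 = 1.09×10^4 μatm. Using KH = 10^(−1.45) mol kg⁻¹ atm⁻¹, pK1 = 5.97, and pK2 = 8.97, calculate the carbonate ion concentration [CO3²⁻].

[CO2*] = KH · pCO2 = 10^(−1.45) × 1.09×10^4×10^-6 = 3.867×10^-4 mol/kg
α₀ = 1/(1 + K1/[H⁺] + K1K2/[H⁺]²) = 1/(1 + 10^+1.15 + 10^-0.70) = 0.06525
DIC = [CO2*]/α₀ = 3.867×10^-4 / 0.06525 = 5.927 mmol/kg
[CO3²⁻] = α₂·DIC; α₂ = 0.01302, so [CO3²⁻] = 0.01302 × 5.927 = 0.0772 mmol/kg

[CO3²⁻] = 0.0772 mmol/kg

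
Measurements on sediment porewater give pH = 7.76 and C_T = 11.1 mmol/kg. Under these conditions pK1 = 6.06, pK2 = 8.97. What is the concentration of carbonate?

α₂ = 1 / (1 + [H⁺]/K2 + [H⁺]²/(K1K2)) = 1 / (1 + 10^+1.21 + 10^-0.49)
   = 1 / (1 + 16.218 + 0.32359) = 1/17.542 = 0.05701
[CO3²⁻] = α₂ × DIC = 0.05701 × 11.1 = 0.633 mmol/kg

[CO3²⁻] = 0.633 mmol/kg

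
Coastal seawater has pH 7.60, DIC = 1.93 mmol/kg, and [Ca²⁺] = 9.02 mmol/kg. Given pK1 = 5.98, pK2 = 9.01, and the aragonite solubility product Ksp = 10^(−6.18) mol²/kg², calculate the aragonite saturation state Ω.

α₂ = 1 / (1 + [H⁺]/K2 + [H⁺]²/(K1K2)) = 1 / (1 + 10^+1.41 + 10^-0.21)
   = 1 / (1 + 25.704 + 0.61660) = 1/27.321 = 0.03660
[CO3²⁻] = α₂ × DIC = 0.03660 × 1.93 = 0.07064 mmol/kg
Ksp = 10^(−6.18) = 6.607×10^-7
Ω = [Ca²⁺][CO3²⁻]/Ksp = (9.02×10^-3)(7.064×10^-5) / 6.607×10^-7 = 0.964

Ω = 0.964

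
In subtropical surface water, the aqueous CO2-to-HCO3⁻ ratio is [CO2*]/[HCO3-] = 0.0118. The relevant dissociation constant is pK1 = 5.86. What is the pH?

From K1 = [H⁺][HCO3-]/[CO2*]:  pH = pK1 − log₁₀([CO2*]/[HCO3-])
log₁₀(0.0118) = -1.928
pH = 5.86 − (-1.928) = 7.79

pH = 7.79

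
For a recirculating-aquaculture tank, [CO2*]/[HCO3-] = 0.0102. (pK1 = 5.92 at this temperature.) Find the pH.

pH = 7.91

From K1 = [H⁺][HCO3-]/[CO2*]:  pH = pK1 − log₁₀([CO2*]/[HCO3-])
log₁₀(0.0102) = -1.991
pH = 5.92 − (-1.991) = 7.91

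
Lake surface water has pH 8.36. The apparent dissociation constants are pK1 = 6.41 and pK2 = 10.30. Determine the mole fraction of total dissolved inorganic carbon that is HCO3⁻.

α₁ = 0.978

α₁ = 1 / (1 + [H⁺]/K1 + K2/[H⁺]) = 1 / (1 + 10^-1.95 + 10^-1.94)
   = 1 / (1 + 0.011220 + 0.011482) = 1/1.0227 = 0.9778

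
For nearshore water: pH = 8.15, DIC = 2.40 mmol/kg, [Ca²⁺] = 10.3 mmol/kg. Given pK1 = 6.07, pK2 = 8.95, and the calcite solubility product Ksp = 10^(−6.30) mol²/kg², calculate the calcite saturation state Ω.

α₂ = 1 / (1 + [H⁺]/K2 + [H⁺]²/(K1K2)) = 1 / (1 + 10^+0.80 + 10^-1.28)
   = 1 / (1 + 6.3096 + 0.052481) = 1/7.3621 = 0.1358
[CO3²⁻] = α₂ × DIC = 0.1358 × 2.40 = 0.3260 mmol/kg
Ksp = 10^(−6.30) = 5.012×10^-7
Ω = [Ca²⁺][CO3²⁻]/Ksp = (10.3×10^-3)(3.260×10^-4) / 5.012×10^-7 = 6.70

Ω = 6.70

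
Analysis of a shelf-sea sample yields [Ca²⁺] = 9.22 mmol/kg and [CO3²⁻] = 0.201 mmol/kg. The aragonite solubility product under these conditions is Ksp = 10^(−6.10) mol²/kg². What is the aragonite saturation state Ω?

Ω = 2.33

Ksp = 10^(−6.10) = 7.943×10^-7
Ω = [Ca²⁺][CO3²⁻]/Ksp = (9.22×10^-3)(0.201×10^-3) / 7.943×10^-7 = 2.33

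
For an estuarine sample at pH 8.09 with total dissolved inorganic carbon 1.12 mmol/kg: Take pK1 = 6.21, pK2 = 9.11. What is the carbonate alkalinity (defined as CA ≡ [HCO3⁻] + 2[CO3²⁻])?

CA = 1.20 mmol/kg

CA = [HCO3⁻] + 2[CO3²⁻] = (α₁ + 2α₂)·DIC
At pH 8.09: [H⁺]/K1 = 10^-1.88 = 0.013183, K2/[H⁺] = 10^-1.02 = 0.095499
α₁ = 1/(1 + 0.013183 + 0.095499) = 1/1.1087 = 0.9020; α₂ = α₁·K2/[H⁺] = 0.08614
α₁ + 2α₂ = 1.0742
CA = 1.0742 × 1.12 = 1.20 mmol/kg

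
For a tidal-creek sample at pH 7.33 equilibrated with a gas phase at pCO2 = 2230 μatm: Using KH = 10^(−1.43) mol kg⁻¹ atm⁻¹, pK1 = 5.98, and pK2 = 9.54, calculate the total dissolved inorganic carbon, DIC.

DIC = 1.95 mmol/kg

[CO2*] = KH · pCO2 = 10^(−1.43) × 2230×10^-6 = 8.285×10^-5 mol/kg
α₀ = 1/(1 + K1/[H⁺] + K1K2/[H⁺]²) = 1/(1 + 10^+1.35 + 10^-0.86) = 0.04251
DIC = [CO2*]/α₀ = 8.285×10^-5 / 0.04251 = 1.95 mmol/kg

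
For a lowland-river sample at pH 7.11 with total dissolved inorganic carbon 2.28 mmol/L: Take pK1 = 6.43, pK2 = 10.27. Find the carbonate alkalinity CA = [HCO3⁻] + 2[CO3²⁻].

CA = [HCO3⁻] + 2[CO3²⁻] = (α₁ + 2α₂)·DIC
At pH 7.11: [H⁺]/K1 = 10^-0.68 = 0.20893, K2/[H⁺] = 10^-3.16 = 0.00069183
α₁ = 1/(1 + 0.20893 + 0.00069183) = 1/1.2096 = 0.8267; α₂ = α₁·K2/[H⁺] = 0.0005719
α₁ + 2α₂ = 0.8278
CA = 0.8278 × 2.28 = 1.89 mmol/L

CA = 1.89 mmol/L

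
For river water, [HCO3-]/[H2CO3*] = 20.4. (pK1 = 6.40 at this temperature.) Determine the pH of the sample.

pH = 7.71

From K1 = [H⁺][HCO3-]/[H2CO3*]:  pH = pK1 + log₁₀([HCO3-]/[H2CO3*])
log₁₀(20.4) = +1.310
pH = 6.40 + (+1.310) = 7.71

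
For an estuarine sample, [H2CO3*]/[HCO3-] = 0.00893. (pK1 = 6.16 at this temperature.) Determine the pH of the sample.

pH = 8.21

From K1 = [H⁺][HCO3-]/[H2CO3*]:  pH = pK1 − log₁₀([H2CO3*]/[HCO3-])
log₁₀(0.00893) = -2.049
pH = 6.16 − (-2.049) = 8.21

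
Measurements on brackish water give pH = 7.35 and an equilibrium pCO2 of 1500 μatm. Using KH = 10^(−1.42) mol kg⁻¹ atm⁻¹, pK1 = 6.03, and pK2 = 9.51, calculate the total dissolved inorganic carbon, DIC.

[CO2*] = KH · pCO2 = 10^(−1.42) × 1500×10^-6 = 5.703×10^-5 mol/kg
α₀ = 1/(1 + K1/[H⁺] + K1K2/[H⁺]²) = 1/(1 + 10^+1.32 + 10^-0.84) = 0.04538
DIC = [CO2*]/α₀ = 5.703×10^-5 / 0.04538 = 1.26 mmol/kg

DIC = 1.26 mmol/kg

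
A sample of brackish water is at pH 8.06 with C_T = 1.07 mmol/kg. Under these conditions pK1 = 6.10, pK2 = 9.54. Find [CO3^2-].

[CO3²⁻] = 0.0339 mmol/kg

α₂ = 1 / (1 + [H⁺]/K2 + [H⁺]²/(K1K2)) = 1 / (1 + 10^+1.48 + 10^-0.48)
   = 1 / (1 + 30.200 + 0.33113) = 1/31.531 = 0.03172
[CO3²⁻] = α₂ × DIC = 0.03172 × 1.07 = 0.0339 mmol/kg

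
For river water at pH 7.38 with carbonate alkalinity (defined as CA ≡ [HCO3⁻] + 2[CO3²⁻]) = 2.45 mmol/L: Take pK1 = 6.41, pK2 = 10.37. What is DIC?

DIC = 2.71 mmol/L

CA = [HCO3⁻] + 2[CO3²⁻] = (α₁ + 2α₂)·DIC
At pH 7.38: [H⁺]/K1 = 10^-0.97 = 0.10715, K2/[H⁺] = 10^-2.99 = 0.0010233
α₁ = 1/(1 + 0.10715 + 0.0010233) = 1/1.1082 = 0.9024; α₂ = α₁·K2/[H⁺] = 0.0009234
α₁ + 2α₂ = 0.9042
DIC = CA / (α₁ + 2α₂) = 2.45 / 0.9042 = 2.71 mmol/L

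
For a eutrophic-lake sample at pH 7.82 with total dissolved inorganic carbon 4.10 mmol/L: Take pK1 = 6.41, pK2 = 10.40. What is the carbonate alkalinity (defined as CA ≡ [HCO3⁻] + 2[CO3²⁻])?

CA = [HCO3⁻] + 2[CO3²⁻] = (α₁ + 2α₂)·DIC
At pH 7.82: [H⁺]/K1 = 10^-1.41 = 0.038905, K2/[H⁺] = 10^-2.58 = 0.0026303
α₁ = 1/(1 + 0.038905 + 0.0026303) = 1/1.0415 = 0.9601; α₂ = α₁·K2/[H⁺] = 0.002525
α₁ + 2α₂ = 0.9652
CA = 0.9652 × 4.10 = 3.96 mmol/L

CA = 3.96 mmol/L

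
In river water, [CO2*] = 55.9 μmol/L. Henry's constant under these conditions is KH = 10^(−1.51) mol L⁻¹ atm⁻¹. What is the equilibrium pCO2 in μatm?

KH = 10^(−1.51) = 3.090×10^-2 mol L⁻¹ atm⁻¹
pCO2 = [CO2*]/KH = 55.9×10^-6 / 3.090×10^-2 = 1.81×10^-3 atm = 1810 μatm

pCO2 = 1810 μatm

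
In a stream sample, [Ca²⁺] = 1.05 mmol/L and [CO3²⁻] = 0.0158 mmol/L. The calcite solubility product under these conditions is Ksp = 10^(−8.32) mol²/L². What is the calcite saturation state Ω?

Ksp = 10^(−8.32) = 4.786×10^-9
Ω = [Ca²⁺][CO3²⁻]/Ksp = (1.05×10^-3)(0.0158×10^-3) / 4.786×10^-9 = 3.47

Ω = 3.47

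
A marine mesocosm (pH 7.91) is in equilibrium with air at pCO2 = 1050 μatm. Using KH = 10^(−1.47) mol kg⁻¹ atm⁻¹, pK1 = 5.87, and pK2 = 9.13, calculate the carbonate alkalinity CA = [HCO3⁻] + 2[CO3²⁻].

CA = 4.37 mmol/kg

[CO2*] = KH · pCO2 = 10^(−1.47) × 1050×10^-6 = 3.558×10^-5 mol/kg
α₀ = 1/(1 + K1/[H⁺] + K1K2/[H⁺]²) = 1/(1 + 10^+2.04 + 10^+0.82) = 0.008528
DIC = [CO2*]/α₀ = 3.558×10^-5 / 0.008528 = 4.172 mmol/kg
CA = (α₁ + 2α₂)·DIC = (0.9351 + 2×0.05635) × 4.172 = 4.37 mmol/kg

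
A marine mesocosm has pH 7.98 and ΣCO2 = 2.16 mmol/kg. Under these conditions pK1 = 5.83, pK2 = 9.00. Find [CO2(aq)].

α₀ = 1 / (1 + K1/[H⁺] + K1K2/[H⁺]²) = 1 / (1 + 10^+2.15 + 10^+1.13)
   = 1 / (1 + 141.25 + 13.490) = 1/155.74 = 0.006421
[CO2*] = α₀ × DIC = 0.006421 × 2.16 = 0.0139 mmol/kg = 13.9 μmol/kg

[CO2*] = 13.9 μmol/kg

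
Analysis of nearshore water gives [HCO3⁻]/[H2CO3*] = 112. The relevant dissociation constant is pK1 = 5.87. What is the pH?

pH = 7.92

From K1 = [H⁺][HCO3⁻]/[H2CO3*]:  pH = pK1 + log₁₀([HCO3⁻]/[H2CO3*])
log₁₀(112) = +2.049
pH = 5.87 + (+2.049) = 7.92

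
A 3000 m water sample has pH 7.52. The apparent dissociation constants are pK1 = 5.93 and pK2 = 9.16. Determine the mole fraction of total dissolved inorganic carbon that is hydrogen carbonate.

α₁ = 1 / (1 + [H⁺]/K1 + K2/[H⁺]) = 1 / (1 + 10^-1.59 + 10^-1.64)
   = 1 / (1 + 0.025704 + 0.022909) = 1/1.0486 = 0.9536

α₁ = 0.954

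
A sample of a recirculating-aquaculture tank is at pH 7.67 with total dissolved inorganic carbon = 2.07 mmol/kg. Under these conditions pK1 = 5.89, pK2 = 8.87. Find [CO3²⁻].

α₂ = 1 / (1 + [H⁺]/K2 + [H⁺]²/(K1K2)) = 1 / (1 + 10^+1.20 + 10^-0.58)
   = 1 / (1 + 15.849 + 0.26303) = 1/17.112 = 0.05844
[CO3²⁻] = α₂ × DIC = 0.05844 × 2.07 = 0.121 mmol/kg

[CO3²⁻] = 0.121 mmol/kg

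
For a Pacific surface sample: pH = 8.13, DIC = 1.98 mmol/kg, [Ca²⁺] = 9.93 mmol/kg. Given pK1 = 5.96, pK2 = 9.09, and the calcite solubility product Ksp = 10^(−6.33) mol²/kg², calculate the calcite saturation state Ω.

α₂ = 1 / (1 + [H⁺]/K2 + [H⁺]²/(K1K2)) = 1 / (1 + 10^+0.96 + 10^-1.21)
   = 1 / (1 + 9.1201 + 0.061660) = 1/10.182 = 0.09821
[CO3²⁻] = α₂ × DIC = 0.09821 × 1.98 = 0.1945 mmol/kg
Ksp = 10^(−6.33) = 4.677×10^-7
Ω = [Ca²⁺][CO3²⁻]/Ksp = (9.93×10^-3)(1.945×10^-4) / 4.677×10^-7 = 4.13

Ω = 4.13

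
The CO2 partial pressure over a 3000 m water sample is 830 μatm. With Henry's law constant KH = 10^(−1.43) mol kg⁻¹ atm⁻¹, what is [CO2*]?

KH = 10^(−1.43) = 3.715×10^-2 mol kg⁻¹ atm⁻¹
[CO2*] = KH · pCO2 = 3.715×10^-2 × 830×10^-6 atm = 3.08×10^-5 mol/kg

[CO2*] = 30.8 μmol/kg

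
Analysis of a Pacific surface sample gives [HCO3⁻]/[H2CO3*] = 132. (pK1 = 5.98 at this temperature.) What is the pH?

From K1 = [H⁺][HCO3⁻]/[H2CO3*]:  pH = pK1 + log₁₀([HCO3⁻]/[H2CO3*])
log₁₀(132) = +2.121
pH = 5.98 + (+2.121) = 8.10

pH = 8.10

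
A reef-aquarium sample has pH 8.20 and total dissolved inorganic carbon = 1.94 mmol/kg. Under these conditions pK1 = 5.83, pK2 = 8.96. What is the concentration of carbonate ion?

α₂ = 1 / (1 + [H⁺]/K2 + [H⁺]²/(K1K2)) = 1 / (1 + 10^+0.76 + 10^-1.61)
   = 1 / (1 + 5.7544 + 0.024547) = 1/6.7789 = 0.1475
[CO3²⁻] = α₂ × DIC = 0.1475 × 1.94 = 0.286 mmol/kg

[CO3²⁻] = 0.286 mmol/kg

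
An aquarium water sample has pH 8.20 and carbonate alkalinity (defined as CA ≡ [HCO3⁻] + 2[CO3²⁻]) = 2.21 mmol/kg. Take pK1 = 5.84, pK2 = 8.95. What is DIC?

DIC = 1.93 mmol/kg

CA = [HCO3⁻] + 2[CO3²⁻] = (α₁ + 2α₂)·DIC
At pH 8.20: [H⁺]/K1 = 10^-2.36 = 0.0043652, K2/[H⁺] = 10^-0.75 = 0.17783
α₁ = 1/(1 + 0.0043652 + 0.17783) = 1/1.1822 = 0.8459; α₂ = α₁·K2/[H⁺] = 0.1504
α₁ + 2α₂ = 1.1467
DIC = CA / (α₁ + 2α₂) = 2.21 / 1.1467 = 1.93 mmol/kg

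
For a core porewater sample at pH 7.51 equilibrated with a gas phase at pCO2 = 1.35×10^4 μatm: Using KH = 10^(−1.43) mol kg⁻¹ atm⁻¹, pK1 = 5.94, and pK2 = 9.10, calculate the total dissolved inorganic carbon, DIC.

DIC = 19.6 mmol/kg

[CO2*] = KH · pCO2 = 10^(−1.43) × 1.35×10^4×10^-6 = 5.016×10^-4 mol/kg
α₀ = 1/(1 + K1/[H⁺] + K1K2/[H⁺]²) = 1/(1 + 10^+1.57 + 10^-0.02) = 0.02557
DIC = [CO2*]/α₀ = 5.016×10^-4 / 0.02557 = 19.6 mmol/kg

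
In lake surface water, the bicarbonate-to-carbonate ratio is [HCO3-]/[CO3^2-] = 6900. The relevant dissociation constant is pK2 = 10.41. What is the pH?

From K2 = [H⁺][CO3^2-]/[HCO3-]:  pH = pK2 − log₁₀([HCO3-]/[CO3^2-])
log₁₀(6900) = +3.839
pH = 10.41 − (+3.839) = 6.57

pH = 6.57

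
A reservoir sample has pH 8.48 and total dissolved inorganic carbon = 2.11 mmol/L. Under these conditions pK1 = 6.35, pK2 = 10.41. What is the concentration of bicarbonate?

α₁ = 1 / (1 + [H⁺]/K1 + K2/[H⁺]) = 1 / (1 + 10^-2.13 + 10^-1.93)
   = 1 / (1 + 0.0074131 + 0.011749) = 1/1.0192 = 0.9812
[HCO3⁻] = α₁ × DIC = 0.9812 × 2.11 = 2.07 mmol/L

[HCO3⁻] = 2.07 mmol/L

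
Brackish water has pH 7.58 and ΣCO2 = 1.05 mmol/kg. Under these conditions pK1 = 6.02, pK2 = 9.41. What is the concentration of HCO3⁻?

α₁ = 1 / (1 + [H⁺]/K1 + K2/[H⁺]) = 1 / (1 + 10^-1.56 + 10^-1.83)
   = 1 / (1 + 0.027542 + 0.014791) = 1/1.0423 = 0.9594
[HCO3⁻] = α₁ × DIC = 0.9594 × 1.05 = 1.01 mmol/kg

[HCO3⁻] = 1.01 mmol/kg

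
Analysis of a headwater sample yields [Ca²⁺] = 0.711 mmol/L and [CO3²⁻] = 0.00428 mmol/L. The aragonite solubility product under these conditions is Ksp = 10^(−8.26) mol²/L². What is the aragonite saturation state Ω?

Ω = 0.554

Ksp = 10^(−8.26) = 5.495×10^-9
Ω = [Ca²⁺][CO3²⁻]/Ksp = (0.711×10^-3)(0.00428×10^-3) / 5.495×10^-9 = 0.554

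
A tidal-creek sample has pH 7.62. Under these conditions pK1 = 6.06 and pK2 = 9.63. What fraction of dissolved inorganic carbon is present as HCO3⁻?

α₁ = 0.964

α₁ = 1 / (1 + [H⁺]/K1 + K2/[H⁺]) = 1 / (1 + 10^-1.56 + 10^-2.01)
   = 1 / (1 + 0.027542 + 0.0097724) = 1/1.0373 = 0.9640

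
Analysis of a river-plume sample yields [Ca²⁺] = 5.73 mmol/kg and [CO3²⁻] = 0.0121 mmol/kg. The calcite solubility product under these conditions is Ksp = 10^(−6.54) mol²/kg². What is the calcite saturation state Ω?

Ω = 0.240

Ksp = 10^(−6.54) = 2.884×10^-7
Ω = [Ca²⁺][CO3²⁻]/Ksp = (5.73×10^-3)(0.0121×10^-3) / 2.884×10^-7 = 0.240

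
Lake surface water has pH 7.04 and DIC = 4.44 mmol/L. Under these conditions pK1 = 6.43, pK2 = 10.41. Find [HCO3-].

α₁ = 1 / (1 + [H⁺]/K1 + K2/[H⁺]) = 1 / (1 + 10^-0.61 + 10^-3.37)
   = 1 / (1 + 0.24547 + 0.00042658) = 1/1.2459 = 0.8026
[HCO3⁻] = α₁ × DIC = 0.8026 × 4.44 = 3.56 mmol/L

[HCO3⁻] = 3.56 mmol/L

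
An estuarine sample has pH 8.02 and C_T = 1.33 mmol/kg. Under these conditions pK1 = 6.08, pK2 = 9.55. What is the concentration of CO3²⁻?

[CO3²⁻] = 0.0377 mmol/kg

α₂ = 1 / (1 + [H⁺]/K2 + [H⁺]²/(K1K2)) = 1 / (1 + 10^+1.53 + 10^-0.41)
   = 1 / (1 + 33.884 + 0.38905) = 1/35.273 = 0.02835
[CO3²⁻] = α₂ × DIC = 0.02835 × 1.33 = 0.0377 mmol/kg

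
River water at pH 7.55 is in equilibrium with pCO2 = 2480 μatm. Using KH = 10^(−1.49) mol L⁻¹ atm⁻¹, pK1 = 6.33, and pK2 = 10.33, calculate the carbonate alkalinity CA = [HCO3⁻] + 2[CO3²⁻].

[CO2*] = KH · pCO2 = 10^(−1.49) × 2480×10^-6 = 8.025×10^-5 mol/L
α₀ = 1/(1 + K1/[H⁺] + K1K2/[H⁺]²) = 1/(1 + 10^+1.22 + 10^-1.56) = 0.05674
DIC = [CO2*]/α₀ = 8.025×10^-5 / 0.05674 = 1.414 mmol/L
CA = (α₁ + 2α₂)·DIC = (0.9417 + 2×0.001563) × 1.414 = 1.34 mmol/L

CA = 1.34 mmol/L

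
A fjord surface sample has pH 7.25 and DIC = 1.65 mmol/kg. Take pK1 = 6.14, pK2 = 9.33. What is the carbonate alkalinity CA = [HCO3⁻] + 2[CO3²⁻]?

CA = 1.54 mmol/kg

CA = [HCO3⁻] + 2[CO3²⁻] = (α₁ + 2α₂)·DIC
At pH 7.25: [H⁺]/K1 = 10^-1.11 = 0.077625, K2/[H⁺] = 10^-2.08 = 0.0083176
α₁ = 1/(1 + 0.077625 + 0.0083176) = 1/1.0859 = 0.9209; α₂ = α₁·K2/[H⁺] = 0.007659
α₁ + 2α₂ = 0.9362
CA = 0.9362 × 1.65 = 1.54 mmol/kg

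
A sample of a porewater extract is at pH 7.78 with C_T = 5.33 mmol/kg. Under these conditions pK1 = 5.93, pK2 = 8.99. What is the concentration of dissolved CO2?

[CO2*] = 0.0700 mmol/kg

α₀ = 1 / (1 + K1/[H⁺] + K1K2/[H⁺]²) = 1 / (1 + 10^+1.85 + 10^+0.64)
   = 1 / (1 + 70.795 + 4.3652) = 1/76.160 = 0.01313
[CO2*] = α₀ × DIC = 0.01313 × 5.33 = 0.0700 mmol/kg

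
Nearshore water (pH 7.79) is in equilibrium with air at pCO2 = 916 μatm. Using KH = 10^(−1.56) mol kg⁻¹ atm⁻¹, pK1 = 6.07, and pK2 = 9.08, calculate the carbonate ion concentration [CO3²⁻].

[CO3²⁻] = 0.0679 mmol/kg

[CO2*] = KH · pCO2 = 10^(−1.56) × 916×10^-6 = 2.523×10^-5 mol/kg
α₀ = 1/(1 + K1/[H⁺] + K1K2/[H⁺]²) = 1/(1 + 10^+1.72 + 10^+0.43) = 0.01780
DIC = [CO2*]/α₀ = 2.523×10^-5 / 0.01780 = 1.417 mmol/kg
[CO3²⁻] = α₂·DIC; α₂ = 0.04792, so [CO3²⁻] = 0.04792 × 1.417 = 0.0679 mmol/kg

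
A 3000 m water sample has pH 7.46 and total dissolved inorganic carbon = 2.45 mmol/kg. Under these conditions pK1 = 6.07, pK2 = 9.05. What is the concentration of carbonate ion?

α₂ = 1 / (1 + [H⁺]/K2 + [H⁺]²/(K1K2)) = 1 / (1 + 10^+1.59 + 10^+0.20)
   = 1 / (1 + 38.905 + 1.5849) = 1/41.489 = 0.02410
[CO3²⁻] = α₂ × DIC = 0.02410 × 2.45 = 0.0591 mmol/kg

[CO3²⁻] = 0.0591 mmol/kg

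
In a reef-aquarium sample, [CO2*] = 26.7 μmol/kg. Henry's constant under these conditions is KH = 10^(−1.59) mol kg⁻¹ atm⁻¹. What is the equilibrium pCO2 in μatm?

pCO2 = 1040 μatm

KH = 10^(−1.59) = 2.570×10^-2 mol kg⁻¹ atm⁻¹
pCO2 = [CO2*]/KH = 26.7×10^-6 / 2.570×10^-2 = 1.04×10^-3 atm = 1040 μatm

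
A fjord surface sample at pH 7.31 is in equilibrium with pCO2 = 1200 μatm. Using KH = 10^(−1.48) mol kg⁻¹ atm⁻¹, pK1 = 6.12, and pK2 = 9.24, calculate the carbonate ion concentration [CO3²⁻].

[CO2*] = KH · pCO2 = 10^(−1.48) × 1200×10^-6 = 3.974×10^-5 mol/kg
α₀ = 1/(1 + K1/[H⁺] + K1K2/[H⁺]²) = 1/(1 + 10^+1.19 + 10^-0.74) = 0.05999
DIC = [CO2*]/α₀ = 3.974×10^-5 / 0.05999 = 0.6624 mmol/kg
[CO3²⁻] = α₂·DIC; α₂ = 0.01092, so [CO3²⁻] = 0.01092 × 0.6624 = 0.00723 mmol/kg = 7.23 μmol/kg

[CO3²⁻] = 7.23 μmol/kg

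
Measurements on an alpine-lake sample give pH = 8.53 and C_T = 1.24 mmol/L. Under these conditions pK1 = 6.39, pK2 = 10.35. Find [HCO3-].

α₁ = 1 / (1 + [H⁺]/K1 + K2/[H⁺]) = 1 / (1 + 10^-2.14 + 10^-1.82)
   = 1 / (1 + 0.0072444 + 0.015136) = 1/1.0224 = 0.9781
[HCO3⁻] = α₁ × DIC = 0.9781 × 1.24 = 1.21 mmol/L

[HCO3⁻] = 1.21 mmol/L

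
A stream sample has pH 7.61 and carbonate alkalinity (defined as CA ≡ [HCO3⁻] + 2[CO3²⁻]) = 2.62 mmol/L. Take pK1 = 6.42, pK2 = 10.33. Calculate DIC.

CA = [HCO3⁻] + 2[CO3²⁻] = (α₁ + 2α₂)·DIC
At pH 7.61: [H⁺]/K1 = 10^-1.19 = 0.064565, K2/[H⁺] = 10^-2.72 = 0.0019055
α₁ = 1/(1 + 0.064565 + 0.0019055) = 1/1.0665 = 0.9377; α₂ = α₁·K2/[H⁺] = 0.001787
α₁ + 2α₂ = 0.9412
DIC = CA / (α₁ + 2α₂) = 2.62 / 0.9412 = 2.78 mmol/L

DIC = 2.78 mmol/L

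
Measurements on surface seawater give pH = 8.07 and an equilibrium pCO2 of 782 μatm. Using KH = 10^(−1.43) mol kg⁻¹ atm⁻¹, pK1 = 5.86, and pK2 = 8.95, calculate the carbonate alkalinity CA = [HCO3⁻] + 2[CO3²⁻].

CA = 5.95 mmol/kg

[CO2*] = KH · pCO2 = 10^(−1.43) × 782×10^-6 = 2.905×10^-5 mol/kg
α₀ = 1/(1 + K1/[H⁺] + K1K2/[H⁺]²) = 1/(1 + 10^+2.21 + 10^+1.33) = 0.005418
DIC = [CO2*]/α₀ = 2.905×10^-5 / 0.005418 = 5.362 mmol/kg
CA = (α₁ + 2α₂)·DIC = (0.8787 + 2×0.1158) × 5.362 = 5.95 mmol/kg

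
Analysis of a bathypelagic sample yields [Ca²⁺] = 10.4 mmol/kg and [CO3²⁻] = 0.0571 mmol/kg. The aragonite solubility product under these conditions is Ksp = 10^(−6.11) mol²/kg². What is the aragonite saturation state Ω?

Ω = 0.765

Ksp = 10^(−6.11) = 7.762×10^-7
Ω = [Ca²⁺][CO3²⁻]/Ksp = (10.4×10^-3)(0.0571×10^-3) / 7.762×10^-7 = 0.765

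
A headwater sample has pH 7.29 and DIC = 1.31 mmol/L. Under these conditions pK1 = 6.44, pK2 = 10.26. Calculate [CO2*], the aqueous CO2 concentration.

α₀ = 1 / (1 + K1/[H⁺] + K1K2/[H⁺]²) = 1 / (1 + 10^+0.85 + 10^-2.12)
   = 1 / (1 + 7.0795 + 0.0075858) = 1/8.0870 = 0.1237
[CO2*] = α₀ × DIC = 0.1237 × 1.31 = 0.162 mmol/L

[CO2*] = 0.162 mmol/L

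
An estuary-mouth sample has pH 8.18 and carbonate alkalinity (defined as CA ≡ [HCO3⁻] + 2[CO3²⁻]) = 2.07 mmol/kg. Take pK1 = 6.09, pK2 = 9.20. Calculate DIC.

DIC = 1.92 mmol/kg

CA = [HCO3⁻] + 2[CO3²⁻] = (α₁ + 2α₂)·DIC
At pH 8.18: [H⁺]/K1 = 10^-2.09 = 0.0081283, K2/[H⁺] = 10^-1.02 = 0.095499
α₁ = 1/(1 + 0.0081283 + 0.095499) = 1/1.1036 = 0.9061; α₂ = α₁·K2/[H⁺] = 0.08653
α₁ + 2α₂ = 1.0792
DIC = CA / (α₁ + 2α₂) = 2.07 / 1.0792 = 1.92 mmol/kg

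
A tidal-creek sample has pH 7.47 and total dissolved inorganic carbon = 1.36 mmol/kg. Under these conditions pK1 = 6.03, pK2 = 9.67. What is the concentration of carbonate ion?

[CO3²⁻] = 8.23 μmol/kg

α₂ = 1 / (1 + [H⁺]/K2 + [H⁺]²/(K1K2)) = 1 / (1 + 10^+2.20 + 10^+0.76)
   = 1 / (1 + 158.49 + 5.7544) = 1/165.24 = 0.006052
[CO3²⁻] = α₂ × DIC = 0.006052 × 1.36 = 0.00823 mmol/kg = 8.23 μmol/kg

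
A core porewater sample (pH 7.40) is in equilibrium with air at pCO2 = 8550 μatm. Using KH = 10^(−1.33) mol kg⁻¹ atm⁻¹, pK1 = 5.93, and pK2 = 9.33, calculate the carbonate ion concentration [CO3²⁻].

[CO2*] = KH · pCO2 = 10^(−1.33) × 8550×10^-6 = 3.999×10^-4 mol/kg
α₀ = 1/(1 + K1/[H⁺] + K1K2/[H⁺]²) = 1/(1 + 10^+1.47 + 10^-0.46) = 0.03241
DIC = [CO2*]/α₀ = 3.999×10^-4 / 0.03241 = 12.34 mmol/kg
[CO3²⁻] = α₂·DIC; α₂ = 0.01124, so [CO3²⁻] = 0.01124 × 12.34 = 0.139 mmol/kg

[CO3²⁻] = 0.139 mmol/kg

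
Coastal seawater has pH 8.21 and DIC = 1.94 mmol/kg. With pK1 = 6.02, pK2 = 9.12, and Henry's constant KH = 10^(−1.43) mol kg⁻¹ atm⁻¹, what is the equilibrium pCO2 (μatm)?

pCO2 = 298 μatm

α₀ = 1 / (1 + K1/[H⁺] + K1K2/[H⁺]²) = 1 / (1 + 10^+2.19 + 10^+1.28)
   = 1 / (1 + 154.88 + 19.055) = 1/174.94 = 0.005716
[CO2*] = α₀ × DIC = 0.005716 × 1.94 = 0.01109 mmol/kg = 11.09 μmol/kg
pCO2 = [CO2*]/KH = 1.109×10^-5 / 3.715×10^-2 = 298 μatm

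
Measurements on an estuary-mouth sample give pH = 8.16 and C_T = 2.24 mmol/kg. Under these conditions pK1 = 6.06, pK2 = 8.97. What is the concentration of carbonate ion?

[CO3²⁻] = 0.298 mmol/kg

α₂ = 1 / (1 + [H⁺]/K2 + [H⁺]²/(K1K2)) = 1 / (1 + 10^+0.81 + 10^-1.29)
   = 1 / (1 + 6.4565 + 0.051286) = 1/7.5078 = 0.1332
[CO3²⁻] = α₂ × DIC = 0.1332 × 2.24 = 0.298 mmol/kg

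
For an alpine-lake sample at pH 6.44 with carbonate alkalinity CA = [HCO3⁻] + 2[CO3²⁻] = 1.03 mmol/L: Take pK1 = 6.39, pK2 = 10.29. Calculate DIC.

DIC = 1.95 mmol/L

CA = [HCO3⁻] + 2[CO3²⁻] = (α₁ + 2α₂)·DIC
At pH 6.44: [H⁺]/K1 = 10^-0.05 = 0.89125, K2/[H⁺] = 10^-3.85 = 0.00014125
α₁ = 1/(1 + 0.89125 + 0.00014125) = 1/1.8914 = 0.5287; α₂ = α₁·K2/[H⁺] = 7.468×10^-5
α₁ + 2α₂ = 0.5289
DIC = CA / (α₁ + 2α₂) = 1.03 / 0.5289 = 1.95 mmol/L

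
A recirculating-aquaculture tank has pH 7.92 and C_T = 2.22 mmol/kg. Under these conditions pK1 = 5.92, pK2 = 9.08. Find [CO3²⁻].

[CO3²⁻] = 0.142 mmol/kg

α₂ = 1 / (1 + [H⁺]/K2 + [H⁺]²/(K1K2)) = 1 / (1 + 10^+1.16 + 10^-0.84)
   = 1 / (1 + 14.454 + 0.14454) = 1/15.599 = 0.06411
[CO3²⁻] = α₂ × DIC = 0.06411 × 2.22 = 0.142 mmol/kg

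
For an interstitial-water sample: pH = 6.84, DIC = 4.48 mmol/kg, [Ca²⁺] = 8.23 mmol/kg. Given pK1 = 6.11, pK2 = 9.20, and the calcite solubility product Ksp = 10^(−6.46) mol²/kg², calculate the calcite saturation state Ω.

α₂ = 1 / (1 + [H⁺]/K2 + [H⁺]²/(K1K2)) = 1 / (1 + 10^+2.36 + 10^+1.63)
   = 1 / (1 + 229.09 + 42.658) = 1/272.74 = 0.003666
[CO3²⁻] = α₂ × DIC = 0.003666 × 4.48 = 0.01643 mmol/kg = 16.43 μmol/kg
Ksp = 10^(−6.46) = 3.467×10^-7
Ω = [Ca²⁺][CO3²⁻]/Ksp = (8.23×10^-3)(1.643×10^-5) / 3.467×10^-7 = 0.390

Ω = 0.390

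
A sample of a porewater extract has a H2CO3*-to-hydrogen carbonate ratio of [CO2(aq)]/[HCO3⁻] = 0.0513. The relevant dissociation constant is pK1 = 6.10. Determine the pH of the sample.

pH = 7.39

From K1 = [H⁺][HCO3⁻]/[CO2(aq)]:  pH = pK1 − log₁₀([CO2(aq)]/[HCO3⁻])
log₁₀(0.0513) = -1.290
pH = 6.10 − (-1.290) = 7.39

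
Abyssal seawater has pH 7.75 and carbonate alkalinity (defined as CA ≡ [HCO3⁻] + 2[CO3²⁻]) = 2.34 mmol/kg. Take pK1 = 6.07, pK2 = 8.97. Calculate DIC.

DIC = 2.26 mmol/kg

CA = [HCO3⁻] + 2[CO3²⁻] = (α₁ + 2α₂)·DIC
At pH 7.75: [H⁺]/K1 = 10^-1.68 = 0.020893, K2/[H⁺] = 10^-1.22 = 0.060256
α₁ = 1/(1 + 0.020893 + 0.060256) = 1/1.0811 = 0.9249; α₂ = α₁·K2/[H⁺] = 0.05573
α₁ + 2α₂ = 1.0364
DIC = CA / (α₁ + 2α₂) = 2.34 / 1.0364 = 2.26 mmol/kg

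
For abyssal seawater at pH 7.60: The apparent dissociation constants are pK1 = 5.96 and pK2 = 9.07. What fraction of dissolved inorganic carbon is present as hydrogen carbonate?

α₁ = 0.946

α₁ = 1 / (1 + [H⁺]/K1 + K2/[H⁺]) = 1 / (1 + 10^-1.64 + 10^-1.47)
   = 1 / (1 + 0.022909 + 0.033884) = 1/1.0568 = 0.9463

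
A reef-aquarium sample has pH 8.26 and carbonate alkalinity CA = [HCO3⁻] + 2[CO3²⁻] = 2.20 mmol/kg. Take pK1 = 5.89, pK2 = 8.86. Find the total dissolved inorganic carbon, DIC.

CA = [HCO3⁻] + 2[CO3²⁻] = (α₁ + 2α₂)·DIC
At pH 8.26: [H⁺]/K1 = 10^-2.37 = 0.0042658, K2/[H⁺] = 10^-0.60 = 0.25119
α₁ = 1/(1 + 0.0042658 + 0.25119) = 1/1.2555 = 0.7965; α₂ = α₁·K2/[H⁺] = 0.2001
α₁ + 2α₂ = 1.1967
DIC = CA / (α₁ + 2α₂) = 2.20 / 1.1967 = 1.84 mmol/kg

DIC = 1.84 mmol/kg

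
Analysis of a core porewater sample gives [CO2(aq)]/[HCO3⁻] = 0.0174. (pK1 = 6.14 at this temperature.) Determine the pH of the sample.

pH = 7.90

From K1 = [H⁺][HCO3⁻]/[CO2(aq)]:  pH = pK1 − log₁₀([CO2(aq)]/[HCO3⁻])
log₁₀(0.0174) = -1.759
pH = 6.14 − (-1.759) = 7.90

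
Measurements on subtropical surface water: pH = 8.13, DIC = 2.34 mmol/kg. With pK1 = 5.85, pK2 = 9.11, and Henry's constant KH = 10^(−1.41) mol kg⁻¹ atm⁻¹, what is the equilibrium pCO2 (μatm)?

α₀ = 1 / (1 + K1/[H⁺] + K1K2/[H⁺]²) = 1 / (1 + 10^+2.28 + 10^+1.30)
   = 1 / (1 + 190.55 + 19.953) = 1/211.50 = 0.004728
[CO2*] = α₀ × DIC = 0.004728 × 2.34 = 0.01106 mmol/kg = 11.06 μmol/kg
pCO2 = [CO2*]/KH = 1.106×10^-5 / 3.890×10^-2 = 284 μatm

pCO2 = 284 μatm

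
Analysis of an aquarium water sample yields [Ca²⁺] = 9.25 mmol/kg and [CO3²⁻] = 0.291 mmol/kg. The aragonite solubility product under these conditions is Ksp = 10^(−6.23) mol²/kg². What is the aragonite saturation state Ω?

Ω = 4.57

Ksp = 10^(−6.23) = 5.888×10^-7
Ω = [Ca²⁺][CO3²⁻]/Ksp = (9.25×10^-3)(0.291×10^-3) / 5.888×10^-7 = 4.57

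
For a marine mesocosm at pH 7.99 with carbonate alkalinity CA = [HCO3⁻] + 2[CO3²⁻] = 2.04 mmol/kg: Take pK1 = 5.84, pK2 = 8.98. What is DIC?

CA = [HCO3⁻] + 2[CO3²⁻] = (α₁ + 2α₂)·DIC
At pH 7.99: [H⁺]/K1 = 10^-2.15 = 0.0070795, K2/[H⁺] = 10^-0.99 = 0.10233
α₁ = 1/(1 + 0.0070795 + 0.10233) = 1/1.1094 = 0.9014; α₂ = α₁·K2/[H⁺] = 0.09224
α₁ + 2α₂ = 1.0859
DIC = CA / (α₁ + 2α₂) = 2.04 / 1.0859 = 1.88 mmol/kg

DIC = 1.88 mmol/kg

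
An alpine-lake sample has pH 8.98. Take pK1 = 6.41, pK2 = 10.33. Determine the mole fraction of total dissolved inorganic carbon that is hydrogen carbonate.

α₁ = 1 / (1 + [H⁺]/K1 + K2/[H⁺]) = 1 / (1 + 10^-2.57 + 10^-1.35)
   = 1 / (1 + 0.0026915 + 0.044668) = 1/1.0474 = 0.9548

α₁ = 0.955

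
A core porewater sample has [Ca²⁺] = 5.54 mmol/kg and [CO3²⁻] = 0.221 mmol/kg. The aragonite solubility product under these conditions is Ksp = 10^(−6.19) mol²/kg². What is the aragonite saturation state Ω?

Ω = 1.90

Ksp = 10^(−6.19) = 6.457×10^-7
Ω = [Ca²⁺][CO3²⁻]/Ksp = (5.54×10^-3)(0.221×10^-3) / 6.457×10^-7 = 1.90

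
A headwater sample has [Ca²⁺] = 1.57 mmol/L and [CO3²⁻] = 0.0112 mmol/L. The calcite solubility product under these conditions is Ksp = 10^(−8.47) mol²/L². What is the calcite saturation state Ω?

Ksp = 10^(−8.47) = 3.388×10^-9
Ω = [Ca²⁺][CO3²⁻]/Ksp = (1.57×10^-3)(0.0112×10^-3) / 3.388×10^-9 = 5.19

Ω = 5.19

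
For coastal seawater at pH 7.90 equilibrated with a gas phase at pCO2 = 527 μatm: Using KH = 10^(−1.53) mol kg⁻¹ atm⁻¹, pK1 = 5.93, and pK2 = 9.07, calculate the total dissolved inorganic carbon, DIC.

[CO2*] = KH · pCO2 = 10^(−1.53) × 527×10^-6 = 1.555×10^-5 mol/kg
α₀ = 1/(1 + K1/[H⁺] + K1K2/[H⁺]²) = 1/(1 + 10^+1.97 + 10^+0.80) = 0.009937
DIC = [CO2*]/α₀ = 1.555×10^-5 / 0.009937 = 1.57 mmol/kg

DIC = 1.57 mmol/kg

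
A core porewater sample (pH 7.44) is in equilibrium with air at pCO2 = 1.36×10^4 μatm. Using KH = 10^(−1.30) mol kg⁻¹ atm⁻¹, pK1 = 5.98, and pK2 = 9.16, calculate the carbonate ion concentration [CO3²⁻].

[CO2*] = KH · pCO2 = 10^(−1.30) × 1.36×10^4×10^-6 = 6.816×10^-4 mol/kg
α₀ = 1/(1 + K1/[H⁺] + K1K2/[H⁺]²) = 1/(1 + 10^+1.46 + 10^-0.26) = 0.03291
DIC = [CO2*]/α₀ = 6.816×10^-4 / 0.03291 = 20.71 mmol/kg
[CO3²⁻] = α₂·DIC; α₂ = 0.01808, so [CO3²⁻] = 0.01808 × 20.71 = 0.375 mmol/kg

[CO3²⁻] = 0.375 mmol/kg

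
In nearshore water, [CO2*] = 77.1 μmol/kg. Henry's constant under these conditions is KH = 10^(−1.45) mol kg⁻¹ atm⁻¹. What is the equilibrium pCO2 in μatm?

pCO2 = 2170 μatm

KH = 10^(−1.45) = 3.548×10^-2 mol kg⁻¹ atm⁻¹
pCO2 = [CO2*]/KH = 77.1×10^-6 / 3.548×10^-2 = 2.17×10^-3 atm = 2170 μatm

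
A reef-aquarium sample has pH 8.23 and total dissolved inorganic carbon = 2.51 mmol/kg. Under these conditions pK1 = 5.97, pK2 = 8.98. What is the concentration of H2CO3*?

[CO2*] = 11.7 μmol/kg

α₀ = 1 / (1 + K1/[H⁺] + K1K2/[H⁺]²) = 1 / (1 + 10^+2.26 + 10^+1.51)
   = 1 / (1 + 181.97 + 32.359) = 1/215.33 = 0.004644
[CO2*] = α₀ × DIC = 0.004644 × 2.51 = 0.0117 mmol/kg = 11.7 μmol/kg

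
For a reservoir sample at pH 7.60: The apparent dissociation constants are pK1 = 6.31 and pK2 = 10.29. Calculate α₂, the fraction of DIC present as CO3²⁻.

α₂ = 1 / (1 + [H⁺]/K2 + [H⁺]²/(K1K2)) = 1 / (1 + 10^+2.69 + 10^+1.40)
   = 1 / (1 + 489.78 + 25.119) = 1/515.90 = 0.001938

α₂ = 0.00194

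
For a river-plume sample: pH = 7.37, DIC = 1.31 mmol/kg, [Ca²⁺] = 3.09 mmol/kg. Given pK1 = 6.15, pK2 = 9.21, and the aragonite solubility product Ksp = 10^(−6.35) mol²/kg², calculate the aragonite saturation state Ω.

Ω = 0.122

α₂ = 1 / (1 + [H⁺]/K2 + [H⁺]²/(K1K2)) = 1 / (1 + 10^+1.84 + 10^+0.62)
   = 1 / (1 + 69.183 + 4.1687) = 1/74.352 = 0.01345
[CO3²⁻] = α₂ × DIC = 0.01345 × 1.31 = 0.01762 mmol/kg = 17.62 μmol/kg
Ksp = 10^(−6.35) = 4.467×10^-7
Ω = [Ca²⁺][CO3²⁻]/Ksp = (3.09×10^-3)(1.762×10^-5) / 4.467×10^-7 = 0.122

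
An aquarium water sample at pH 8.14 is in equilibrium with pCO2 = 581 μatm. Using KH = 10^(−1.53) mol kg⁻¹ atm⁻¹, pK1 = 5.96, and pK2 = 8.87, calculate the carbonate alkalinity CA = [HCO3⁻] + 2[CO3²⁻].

CA = 3.56 mmol/kg

[CO2*] = KH · pCO2 = 10^(−1.53) × 581×10^-6 = 1.715×10^-5 mol/kg
α₀ = 1/(1 + K1/[H⁺] + K1K2/[H⁺]²) = 1/(1 + 10^+2.18 + 10^+1.45) = 0.005539
DIC = [CO2*]/α₀ = 1.715×10^-5 / 0.005539 = 3.096 mmol/kg
CA = (α₁ + 2α₂)·DIC = (0.8384 + 2×0.1561) × 3.096 = 3.56 mmol/kg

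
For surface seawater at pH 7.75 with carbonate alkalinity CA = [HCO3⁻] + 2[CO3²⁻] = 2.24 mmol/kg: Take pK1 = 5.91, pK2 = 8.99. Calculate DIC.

CA = [HCO3⁻] + 2[CO3²⁻] = (α₁ + 2α₂)·DIC
At pH 7.75: [H⁺]/K1 = 10^-1.84 = 0.014454, K2/[H⁺] = 10^-1.24 = 0.057544
α₁ = 1/(1 + 0.014454 + 0.057544) = 1/1.0720 = 0.9328; α₂ = α₁·K2/[H⁺] = 0.05368
α₁ + 2α₂ = 1.0402
DIC = CA / (α₁ + 2α₂) = 2.24 / 1.0402 = 2.15 mmol/kg

DIC = 2.15 mmol/kg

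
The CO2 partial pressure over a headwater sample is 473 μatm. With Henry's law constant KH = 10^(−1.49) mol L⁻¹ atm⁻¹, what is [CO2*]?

KH = 10^(−1.49) = 3.236×10^-2 mol L⁻¹ atm⁻¹
[CO2*] = KH · pCO2 = 3.236×10^-2 × 473×10^-6 atm = 1.53×10^-5 mol/L

[CO2*] = 15.3 μmol/L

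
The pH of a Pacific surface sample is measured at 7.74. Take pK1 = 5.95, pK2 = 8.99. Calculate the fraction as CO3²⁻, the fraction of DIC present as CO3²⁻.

α₂ = 0.0524

α₂ = 1 / (1 + [H⁺]/K2 + [H⁺]²/(K1K2)) = 1 / (1 + 10^+1.25 + 10^-0.54)
   = 1 / (1 + 17.783 + 0.28840) = 1/19.071 = 0.05244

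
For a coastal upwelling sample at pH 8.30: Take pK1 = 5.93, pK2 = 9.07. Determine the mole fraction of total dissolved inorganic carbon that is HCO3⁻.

α₁ = 0.852

α₁ = 1 / (1 + [H⁺]/K1 + K2/[H⁺]) = 1 / (1 + 10^-2.37 + 10^-0.77)
   = 1 / (1 + 0.0042658 + 0.16982) = 1/1.1741 = 0.8517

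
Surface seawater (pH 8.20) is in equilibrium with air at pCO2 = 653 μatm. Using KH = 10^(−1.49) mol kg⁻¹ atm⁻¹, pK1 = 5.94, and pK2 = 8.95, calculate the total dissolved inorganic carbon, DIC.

[CO2*] = KH · pCO2 = 10^(−1.49) × 653×10^-6 = 2.113×10^-5 mol/kg
α₀ = 1/(1 + K1/[H⁺] + K1K2/[H⁺]²) = 1/(1 + 10^+2.26 + 10^+1.51) = 0.004644
DIC = [CO2*]/α₀ = 2.113×10^-5 / 0.004644 = 4.55 mmol/kg

DIC = 4.55 mmol/kg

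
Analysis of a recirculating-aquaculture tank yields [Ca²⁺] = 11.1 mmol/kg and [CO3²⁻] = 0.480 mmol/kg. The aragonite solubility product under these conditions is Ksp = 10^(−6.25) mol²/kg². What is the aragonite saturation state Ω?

Ksp = 10^(−6.25) = 5.623×10^-7
Ω = [Ca²⁺][CO3²⁻]/Ksp = (11.1×10^-3)(0.480×10^-3) / 5.623×10^-7 = 9.47

Ω = 9.47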